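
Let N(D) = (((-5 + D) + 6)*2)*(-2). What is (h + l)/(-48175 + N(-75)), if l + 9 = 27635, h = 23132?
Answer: -50758/47879 ≈ -1.0601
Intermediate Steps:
l = 27626 (l = -9 + 27635 = 27626)
N(D) = -4 - 4*D (N(D) = ((1 + D)*2)*(-2) = (2 + 2*D)*(-2) = -4 - 4*D)
(h + l)/(-48175 + N(-75)) = (23132 + 27626)/(-48175 + (-4 - 4*(-75))) = 50758/(-48175 + (-4 + 300)) = 50758/(-48175 + 296) = 50758/(-47879) = 50758*(-1/47879) = -50758/47879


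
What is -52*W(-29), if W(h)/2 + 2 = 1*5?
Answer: -312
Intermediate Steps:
W(h) = 6 (W(h) = -4 + 2*(1*5) = -4 + 2*5 = -4 + 10 = 6)
-52*W(-29) = -52*6 = -312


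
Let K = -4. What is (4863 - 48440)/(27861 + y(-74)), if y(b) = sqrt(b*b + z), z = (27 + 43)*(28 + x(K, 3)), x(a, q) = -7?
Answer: -1214098797/776228375 + 43577*sqrt(6946)/776228375 ≈ -1.5594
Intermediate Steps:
z = 1470 (z = (27 + 43)*(28 - 7) = 70*21 = 1470)
y(b) = sqrt(1470 + b**2) (y(b) = sqrt(b*b + 1470) = sqrt(b**2 + 1470) = sqrt(1470 + b**2))
(4863 - 48440)/(27861 + y(-74)) = (4863 - 48440)/(27861 + sqrt(1470 + (-74)**2)) = -43577/(27861 + sqrt(1470 + 5476)) = -43577/(27861 + sqrt(6946))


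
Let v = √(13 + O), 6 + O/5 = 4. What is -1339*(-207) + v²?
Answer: 277176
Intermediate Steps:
O = -10 (O = -30 + 5*4 = -30 + 20 = -10)
v = √3 (v = √(13 - 10) = √3 ≈ 1.7320)
-1339*(-207) + v² = -1339*(-207) + (√3)² = 277173 + 3 = 277176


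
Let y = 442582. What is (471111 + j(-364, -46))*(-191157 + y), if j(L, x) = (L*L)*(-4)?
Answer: -14802144025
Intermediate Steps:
j(L, x) = -4*L**2 (j(L, x) = L**2*(-4) = -4*L**2)
(471111 + j(-364, -46))*(-191157 + y) = (471111 - 4*(-364)**2)*(-191157 + 442582) = (471111 - 4*132496)*251425 = (471111 - 529984)*251425 = -58873*251425 = -14802144025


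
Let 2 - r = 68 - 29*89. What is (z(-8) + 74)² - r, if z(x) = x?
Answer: 1841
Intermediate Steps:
r = 2515 (r = 2 - (68 - 29*89) = 2 - (68 - 2581) = 2 - 1*(-2513) = 2 + 2513 = 2515)
(z(-8) + 74)² - r = (-8 + 74)² - 1*2515 = 66² - 2515 = 4356 - 2515 = 1841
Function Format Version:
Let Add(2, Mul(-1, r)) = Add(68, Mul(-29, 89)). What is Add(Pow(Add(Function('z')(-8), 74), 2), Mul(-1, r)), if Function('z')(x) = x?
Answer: 1841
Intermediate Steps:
r = 2515 (r = Add(2, Mul(-1, Add(68, Mul(-29, 89)))) = Add(2, Mul(-1, Add(68, -2581))) = Add(2, Mul(-1, -2513)) = Add(2, 2513) = 2515)
Add(Pow(Add(Function('z')(-8), 74), 2), Mul(-1, r)) = Add(Pow(Add(-8, 74), 2), Mul(-1, 2515)) = Add(Pow(66, 2), -2515) = Add(4356, -2515) = 1841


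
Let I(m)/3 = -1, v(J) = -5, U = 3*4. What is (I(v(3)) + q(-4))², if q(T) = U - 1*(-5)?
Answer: 196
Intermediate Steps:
U = 12
I(m) = -3 (I(m) = 3*(-1) = -3)
q(T) = 17 (q(T) = 12 - 1*(-5) = 12 + 5 = 17)
(I(v(3)) + q(-4))² = (-3 + 17)² = 14² = 196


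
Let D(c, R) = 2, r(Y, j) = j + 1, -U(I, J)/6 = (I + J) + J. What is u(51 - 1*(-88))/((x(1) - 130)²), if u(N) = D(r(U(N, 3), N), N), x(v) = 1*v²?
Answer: 2/16641 ≈ 0.00012019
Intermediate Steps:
U(I, J) = -12*J - 6*I (U(I, J) = -6*((I + J) + J) = -6*(I + 2*J) = -12*J - 6*I)
r(Y, j) = 1 + j
x(v) = v²
u(N) = 2
u(51 - 1*(-88))/((x(1) - 130)²) = 2/((1² - 130)²) = 2/((1 - 130)²) = 2/((-129)²) = 2/16641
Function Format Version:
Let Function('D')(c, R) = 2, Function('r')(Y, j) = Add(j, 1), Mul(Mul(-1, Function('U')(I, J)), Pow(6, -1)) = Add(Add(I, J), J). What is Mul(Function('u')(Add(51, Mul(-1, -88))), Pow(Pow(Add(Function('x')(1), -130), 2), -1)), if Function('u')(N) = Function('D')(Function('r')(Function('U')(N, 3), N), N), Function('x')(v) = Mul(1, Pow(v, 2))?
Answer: Rational(2, 16641) ≈ 0.00012019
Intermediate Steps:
Function('U')(I, J) = Add(Mul(-12, J), Mul(-6, I)) (Function('U')(I, J) = Mul(-6, Add(Add(I, J), J)) = Mul(-6, Add(I, Mul(2, J))) = Add(Mul(-12, J), Mul(-6, I)))
Function('r')(Y, j) = Add(1, j)
Function('x')(v) = Pow(v, 2)
Function('u')(N) = 2
Mul(Function('u')(Add(51, Mul(-1, -88))), Pow(Pow(Add(Function('x')(1), -130), 2), -1)) = Mul(2, Pow(Pow(Add(Pow(1, 2), -130), 2), -1)) = Mul(2, Pow(Pow(Add(1, -130), 2), -1)) = Mul(2, Pow(Pow(-129, 2), -1)) = Mul(2, Pow(16641, -1)) = Mul(2, Rational(1, 16641)) = Rational(2, 16641)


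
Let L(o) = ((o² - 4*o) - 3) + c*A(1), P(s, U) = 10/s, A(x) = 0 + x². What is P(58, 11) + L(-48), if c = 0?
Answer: 72302/29 ≈ 2493.2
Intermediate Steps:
A(x) = x²
L(o) = -3 + o² - 4*o (L(o) = ((o² - 4*o) - 3) + 0*1² = (-3 + o² - 4*o) + 0*1 = (-3 + o² - 4*o) + 0 = -3 + o² - 4*o)
P(58, 11) + L(-48) = 10/58 + (-3 + (-48)² - 4*(-48)) = 10*(1/58) + (-3 + 2304 + 192) = 5/29 + 2493 = 72302/29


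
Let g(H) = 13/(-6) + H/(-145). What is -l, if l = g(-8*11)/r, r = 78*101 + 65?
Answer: 1357/6910410 ≈ 0.00019637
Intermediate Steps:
g(H) = -13/6 - H/145 (g(H) = 13*(-⅙) + H*(-1/145) = -13/6 - H/145)
r = 7943 (r = 7878 + 65 = 7943)
l = -1357/6910410 (l = (-13/6 - (-8)*11/145)/7943 = (-13/6 - 1/145*(-88))*(1/7943) = (-13/6 + 88/145)*(1/7943) = -1357/870*1/7943 = -1357/6910410 ≈ -0.00019637)
-l = -1*(-1357/6910410) = 1357/6910410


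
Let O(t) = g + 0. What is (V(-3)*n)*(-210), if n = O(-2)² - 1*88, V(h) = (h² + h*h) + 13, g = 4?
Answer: 468720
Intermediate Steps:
O(t) = 4 (O(t) = 4 + 0 = 4)
V(h) = 13 + 2*h² (V(h) = (h² + h²) + 13 = 2*h² + 13 = 13 + 2*h²)
n = -72 (n = 4² - 1*88 = 16 - 88 = -72)
(V(-3)*n)*(-210) = ((13 + 2*(-3)²)*(-72))*(-210) = ((13 + 2*9)*(-72))*(-210) = ((13 + 18)*(-72))*(-210) = (31*(-72))*(-210) = -2232*(-210) = 468720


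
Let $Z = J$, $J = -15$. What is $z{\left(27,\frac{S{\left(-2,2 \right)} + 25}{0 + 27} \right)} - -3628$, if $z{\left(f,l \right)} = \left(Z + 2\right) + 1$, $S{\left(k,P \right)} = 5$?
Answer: $3616$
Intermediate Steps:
$Z = -15$
$z{\left(f,l \right)} = -12$ ($z{\left(f,l \right)} = \left(-15 + 2\right) + 1 = -13 + 1 = -12$)
$z{\left(27,\frac{S{\left(-2,2 \right)} + 25}{0 + 27} \right)} - -3628 = -12 - -3628 = -12 + 3628 = 3616$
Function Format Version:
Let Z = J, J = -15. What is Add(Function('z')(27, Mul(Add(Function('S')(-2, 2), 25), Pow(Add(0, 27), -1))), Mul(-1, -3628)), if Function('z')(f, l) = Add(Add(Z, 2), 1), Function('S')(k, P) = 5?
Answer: 3616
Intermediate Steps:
Z = -15
Function('z')(f, l) = -12 (Function('z')(f, l) = Add(Add(-15, 2), 1) = Add(-13, 1) = -12)
Add(Function('z')(27, Mul(Add(Function('S')(-2, 2), 25), Pow(Add(0, 27), -1))), Mul(-1, -3628)) = Add(-12, Mul(-1, -3628)) = Add(-12, 3628) = 3616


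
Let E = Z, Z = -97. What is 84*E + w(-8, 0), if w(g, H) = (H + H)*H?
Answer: -8148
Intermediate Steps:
E = -97
w(g, H) = 2*H² (w(g, H) = (2*H)*H = 2*H²)
84*E + w(-8, 0) = 84*(-97) + 2*0² = -8148 + 2*0 = -8148 + 0 = -8148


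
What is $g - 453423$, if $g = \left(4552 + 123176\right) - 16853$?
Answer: $-342548$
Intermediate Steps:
$g = 110875$ ($g = 127728 - 16853 = 110875$)
$g - 453423 = 110875 - 453423 = -342548$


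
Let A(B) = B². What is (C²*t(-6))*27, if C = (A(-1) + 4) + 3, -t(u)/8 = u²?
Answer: -497664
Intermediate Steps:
t(u) = -8*u²
C = 8 (C = ((-1)² + 4) + 3 = (1 + 4) + 3 = 5 + 3 = 8)
(C²*t(-6))*27 = (8²*(-8*(-6)²))*27 = (64*(-8*36))*27 = (64*(-288))*27 = -18432*27 = -497664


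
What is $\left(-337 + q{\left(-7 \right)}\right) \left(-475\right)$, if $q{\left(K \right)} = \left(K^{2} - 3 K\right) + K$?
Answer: $130150$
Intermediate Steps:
$q{\left(K \right)} = K^{2} - 2 K$
$\left(-337 + q{\left(-7 \right)}\right) \left(-475\right) = \left(-337 - 7 \left(-2 - 7\right)\right) \left(-475\right) = \left(-337 - -63\right) \left(-475\right) = \left(-337 + 63\right) \left(-475\right) = \left(-274\right) \left(-475\right) = 130150$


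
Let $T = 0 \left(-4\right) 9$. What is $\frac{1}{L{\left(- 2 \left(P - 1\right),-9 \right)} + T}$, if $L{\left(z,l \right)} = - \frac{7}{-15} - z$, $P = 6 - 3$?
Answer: $\frac{15}{67} \approx 0.22388$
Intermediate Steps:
$P = 3$
$L{\left(z,l \right)} = \frac{7}{15} - z$ ($L{\left(z,l \right)} = \left(-7\right) \left(- \frac{1}{15}\right) - z = \frac{7}{15} - z$)
$T = 0$ ($T = 0 \cdot 9 = 0$)
$\frac{1}{L{\left(- 2 \left(P - 1\right),-9 \right)} + T} = \frac{1}{\left(\frac{7}{15} - - 2 \left(3 - 1\right)\right) + 0} = \frac{1}{\left(\frac{7}{15} - \left(-2\right) 2\right) + 0} = \frac{1}{\left(\frac{7}{15} - -4\right) + 0} = \frac{1}{\left(\frac{7}{15} + 4\right) + 0} = \frac{1}{\frac{67}{15} + 0} = \frac{1}{\frac{67}{15}} = \frac{15}{67}$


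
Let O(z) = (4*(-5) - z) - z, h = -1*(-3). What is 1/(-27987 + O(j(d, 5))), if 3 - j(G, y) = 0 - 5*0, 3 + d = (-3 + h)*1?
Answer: -1/28013 ≈ -3.5698e-5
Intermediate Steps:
h = 3
d = -3 (d = -3 + (-3 + 3)*1 = -3 + 0*1 = -3 + 0 = -3)
j(G, y) = 3 (j(G, y) = 3 - (0 - 5*0) = 3 - (0 + 0) = 3 - 1*0 = 3 + 0 = 3)
O(z) = -20 - 2*z (O(z) = (-20 - z) - z = -20 - 2*z)
1/(-27987 + O(j(d, 5))) = 1/(-27987 + (-20 - 2*3)) = 1/(-27987 + (-20 - 6)) = 1/(-27987 - 26) = 1/(-28013) = -1/28013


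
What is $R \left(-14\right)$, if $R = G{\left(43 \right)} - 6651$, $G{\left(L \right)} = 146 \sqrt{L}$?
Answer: $93114 - 2044 \sqrt{43} \approx 79711.0$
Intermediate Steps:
$R = -6651 + 146 \sqrt{43}$ ($R = 146 \sqrt{43} - 6651 = -6651 + 146 \sqrt{43} \approx -5693.6$)
$R \left(-14\right) = \left(-6651 + 146 \sqrt{43}\right) \left(-14\right) = 93114 - 2044 \sqrt{43}$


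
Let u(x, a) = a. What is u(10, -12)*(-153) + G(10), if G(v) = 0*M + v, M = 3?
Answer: 1846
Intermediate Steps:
G(v) = v (G(v) = 0*3 + v = 0 + v = v)
u(10, -12)*(-153) + G(10) = -12*(-153) + 10 = 1836 + 10 = 1846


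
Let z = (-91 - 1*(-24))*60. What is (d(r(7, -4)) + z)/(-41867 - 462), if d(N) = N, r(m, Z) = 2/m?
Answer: 28138/296303 ≈ 0.094964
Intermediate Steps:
z = -4020 (z = (-91 + 24)*60 = -67*60 = -4020)
(d(r(7, -4)) + z)/(-41867 - 462) = (2/7 - 4020)/(-41867 - 462) = (2*(⅐) - 4020)/(-42329) = (2/7 - 4020)*(-1/42329) = -28138/7*(-1/42329) = 28138/296303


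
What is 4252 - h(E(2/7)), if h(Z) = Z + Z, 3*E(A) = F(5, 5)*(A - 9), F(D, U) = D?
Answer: 89902/21 ≈ 4281.0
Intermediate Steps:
E(A) = -15 + 5*A/3 (E(A) = (5*(A - 9))/3 = (5*(-9 + A))/3 = (-45 + 5*A)/3 = -15 + 5*A/3)
h(Z) = 2*Z
4252 - h(E(2/7)) = 4252 - 2*(-15 + 5*(2/7)/3) = 4252 - 2*(-15 + 5*(2*(⅐))/3) = 4252 - 2*(-15 + (5/3)*(2/7)) = 4252 - 2*(-15 + 10/21) = 4252 - 2*(-305)/21 = 4252 - 1*(-610/21) = 4252 + 610/21 = 89902/21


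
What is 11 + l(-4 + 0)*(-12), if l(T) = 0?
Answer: 11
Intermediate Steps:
11 + l(-4 + 0)*(-12) = 11 + 0*(-12) = 11 + 0 = 11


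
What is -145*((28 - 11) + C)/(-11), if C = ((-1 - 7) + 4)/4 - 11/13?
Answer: 28565/143 ≈ 199.76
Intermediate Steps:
C = -24/13 (C = (-8 + 4)*(1/4) - 11*1/13 = -4*1/4 - 11/13 = -1 - 11/13 = -24/13 ≈ -1.8462)
-145*((28 - 11) + C)/(-11) = -145*((28 - 11) - 24/13)/(-11) = -145*(17 - 24/13)*(-1)/11 = -28565*(-1)/(13*11) = -145*(-197/143) = 28565/143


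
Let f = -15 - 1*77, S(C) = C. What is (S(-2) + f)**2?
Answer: 8836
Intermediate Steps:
f = -92 (f = -15 - 77 = -92)
(S(-2) + f)**2 = (-2 - 92)**2 = (-94)**2 = 8836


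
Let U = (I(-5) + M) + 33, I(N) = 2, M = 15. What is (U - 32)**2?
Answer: 324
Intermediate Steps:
U = 50 (U = (2 + 15) + 33 = 17 + 33 = 50)
(U - 32)**2 = (50 - 32)**2 = 18**2 = 324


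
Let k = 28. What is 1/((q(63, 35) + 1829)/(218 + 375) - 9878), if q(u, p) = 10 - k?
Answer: -593/5855843 ≈ -0.00010127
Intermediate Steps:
q(u, p) = -18 (q(u, p) = 10 - 1*28 = 10 - 28 = -18)
1/((q(63, 35) + 1829)/(218 + 375) - 9878) = 1/((-18 + 1829)/(218 + 375) - 9878) = 1/(1811/593 - 9878) = 1/(-5855843/593) = -593/5855843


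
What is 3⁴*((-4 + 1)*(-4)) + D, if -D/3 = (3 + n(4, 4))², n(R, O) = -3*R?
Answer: 729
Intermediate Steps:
D = -243 (D = -3*(3 - 3*4)² = -3*(3 - 12)² = -3*(-9)² = -3*81 = -243)
3⁴*((-4 + 1)*(-4)) + D = 3⁴*((-4 + 1)*(-4)) - 243 = 81*(-3*(-4)) - 243 = 81*12 - 243 = 972 - 243 = 729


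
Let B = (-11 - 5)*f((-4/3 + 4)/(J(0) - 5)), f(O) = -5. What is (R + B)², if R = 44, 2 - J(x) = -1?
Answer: 15376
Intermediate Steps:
J(x) = 3 (J(x) = 2 - 1*(-1) = 2 + 1 = 3)
B = 80 (B = (-11 - 5)*(-5) = -16*(-5) = 80)
(R + B)² = (44 + 80)² = 124² = 15376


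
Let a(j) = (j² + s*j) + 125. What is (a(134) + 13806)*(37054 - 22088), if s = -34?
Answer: 409035746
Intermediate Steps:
a(j) = 125 + j² - 34*j (a(j) = (j² - 34*j) + 125 = 125 + j² - 34*j)
(a(134) + 13806)*(37054 - 22088) = ((125 + 134² - 34*134) + 13806)*(37054 - 22088) = ((125 + 17956 - 4556) + 13806)*14966 = (13525 + 13806)*14966 = 27331*14966 = 409035746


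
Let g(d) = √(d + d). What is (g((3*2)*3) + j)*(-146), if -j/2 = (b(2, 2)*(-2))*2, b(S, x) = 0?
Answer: -876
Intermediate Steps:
g(d) = √2*√d (g(d) = √(2*d) = √2*√d)
j = 0 (j = -2*0*(-2)*2 = -0*2 = -2*0 = 0)
(g((3*2)*3) + j)*(-146) = (√2*√((3*2)*3) + 0)*(-146) = (√2*√(6*3) + 0)*(-146) = (√2*√18 + 0)*(-146) = (√2*(3*√2) + 0)*(-146) = (6 + 0)*(-146) = 6*(-146) = -876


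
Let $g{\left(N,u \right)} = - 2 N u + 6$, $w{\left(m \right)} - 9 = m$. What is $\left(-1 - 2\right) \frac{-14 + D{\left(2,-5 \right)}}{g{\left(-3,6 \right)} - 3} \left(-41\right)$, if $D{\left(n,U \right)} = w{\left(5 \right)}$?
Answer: $0$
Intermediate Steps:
$w{\left(m \right)} = 9 + m$
$D{\left(n,U \right)} = 14$ ($D{\left(n,U \right)} = 9 + 5 = 14$)
$g{\left(N,u \right)} = 6 - 2 N u$ ($g{\left(N,u \right)} = - 2 N u + 6 = 6 - 2 N u$)
$\left(-1 - 2\right) \frac{-14 + D{\left(2,-5 \right)}}{g{\left(-3,6 \right)} - 3} \left(-41\right) = \left(-1 - 2\right) \frac{-14 + 14}{\left(6 - \left(-6\right) 6\right) - 3} \left(-41\right) = - 3 \frac{0}{\left(6 + 36\right) - 3} \left(-41\right) = - 3 \frac{0}{42 - 3} \left(-41\right) = - 3 \cdot \frac{0}{39} \left(-41\right) = - 3 \cdot 0 \cdot \frac{1}{39} \left(-41\right) = \left(-3\right) 0 \left(-41\right) = 0 \left(-41\right) = 0$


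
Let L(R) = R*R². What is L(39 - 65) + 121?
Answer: -17455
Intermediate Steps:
L(R) = R³
L(39 - 65) + 121 = (39 - 65)³ + 121 = (-26)³ + 121 = -17576 + 121 = -17455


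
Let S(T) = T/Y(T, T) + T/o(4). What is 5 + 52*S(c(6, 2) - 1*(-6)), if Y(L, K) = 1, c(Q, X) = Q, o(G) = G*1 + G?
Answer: 707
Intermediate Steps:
o(G) = 2*G (o(G) = G + G = 2*G)
S(T) = 9*T/8 (S(T) = T/1 + T/((2*4)) = T*1 + T/8 = T + T*(⅛) = T + T/8 = 9*T/8)
5 + 52*S(c(6, 2) - 1*(-6)) = 5 + 52*(9*(6 - 1*(-6))/8) = 5 + 52*(9*(6 + 6)/8) = 5 + 52*((9/8)*12) = 5 + 52*(27/2) = 5 + 702 = 707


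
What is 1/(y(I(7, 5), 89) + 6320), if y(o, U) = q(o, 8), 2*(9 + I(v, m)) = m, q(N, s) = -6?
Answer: 1/6314 ≈ 0.00015838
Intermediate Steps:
I(v, m) = -9 + m/2
y(o, U) = -6
1/(y(I(7, 5), 89) + 6320) = 1/(-6 + 6320) = 1/6314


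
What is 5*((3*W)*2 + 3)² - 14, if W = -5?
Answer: 3631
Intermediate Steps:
5*((3*W)*2 + 3)² - 14 = 5*((3*(-5))*2 + 3)² - 14 = 5*(-15*2 + 3)² - 14 = 5*(-30 + 3)² - 14 = 5*(-27)² - 14 = 5*729 - 14 = 3645 - 14 = 3631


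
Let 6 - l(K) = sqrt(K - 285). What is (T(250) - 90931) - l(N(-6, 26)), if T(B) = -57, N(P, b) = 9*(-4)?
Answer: -90994 + I*sqrt(321) ≈ -90994.0 + 17.916*I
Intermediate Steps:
N(P, b) = -36
l(K) = 6 - sqrt(-285 + K) (l(K) = 6 - sqrt(K - 285) = 6 - sqrt(-285 + K))
(T(250) - 90931) - l(N(-6, 26)) = (-57 - 90931) - (6 - sqrt(-285 - 36)) = -90988 - (6 - sqrt(-321)) = -90988 - (6 - I*sqrt(321)) = -90988 + (-6 + I*sqrt(321)) = -90994 + I*sqrt(321)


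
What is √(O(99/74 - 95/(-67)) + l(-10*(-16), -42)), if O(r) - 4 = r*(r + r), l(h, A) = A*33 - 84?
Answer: I*√35663510886/4958 ≈ 38.09*I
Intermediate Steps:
l(h, A) = -84 + 33*A (l(h, A) = 33*A - 84 = -84 + 33*A)
O(r) = 4 + 2*r² (O(r) = 4 + r*(r + r) = 4 + r*(2*r) = 4 + 2*r²)
√(O(99/74 - 95/(-67)) + l(-10*(-16), -42)) = √((4 + 2*(99/74 - 95/(-67))²) + (-84 + 33*(-42))) = √((4 + 2*(99*(1/74) - 95*(-1/67))²) + (-84 - 1386)) = √((4 + 2*(99/74 + 95/67)²) - 1470) = √((4 + 2*(13663/4958)²) - 1470) = √((4 + 2*(186677569/24581764)) - 1470) = √((4 + 186677569/12290882) - 1470) = √(235841097/12290882 - 1470) = √(-17831755443/12290882) = I*√35663510886/4958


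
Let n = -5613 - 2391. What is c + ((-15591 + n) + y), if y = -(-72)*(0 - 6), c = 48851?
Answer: 24824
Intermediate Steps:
n = -8004
y = -432 (y = -(-72)*(-6) = -18*24 = -432)
c + ((-15591 + n) + y) = 48851 + ((-15591 - 8004) - 432) = 48851 + (-23595 - 432) = 48851 - 24027 = 24824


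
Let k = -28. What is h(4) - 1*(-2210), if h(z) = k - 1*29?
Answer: 2153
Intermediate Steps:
h(z) = -57 (h(z) = -28 - 1*29 = -28 - 29 = -57)
h(4) - 1*(-2210) = -57 - 1*(-2210) = -57 + 2210 = 2153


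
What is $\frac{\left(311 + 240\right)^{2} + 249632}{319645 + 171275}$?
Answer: $\frac{184411}{163640} \approx 1.1269$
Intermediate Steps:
$\frac{\left(311 + 240\right)^{2} + 249632}{319645 + 171275} = \frac{551^{2} + 249632}{490920} = \left(303601 + 249632\right) \frac{1}{490920} = 553233 \cdot \frac{1}{490920} = \frac{184411}{163640}$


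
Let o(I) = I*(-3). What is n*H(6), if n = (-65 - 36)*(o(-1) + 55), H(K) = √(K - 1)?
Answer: -5858*√5 ≈ -13099.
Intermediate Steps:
o(I) = -3*I
H(K) = √(-1 + K)
n = -5858 (n = (-65 - 36)*(-3*(-1) + 55) = -101*(3 + 55) = -101*58 = -5858)
n*H(6) = -5858*√(-1 + 6) = -5858*√5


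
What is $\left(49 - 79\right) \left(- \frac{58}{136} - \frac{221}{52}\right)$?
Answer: $\frac{2385}{17} \approx 140.29$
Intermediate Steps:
$\left(49 - 79\right) \left(- \frac{58}{136} - \frac{221}{52}\right) = - 30 \left(\left(-58\right) \frac{1}{136} - \frac{17}{4}\right) = - 30 \left(- \frac{29}{68} - \frac{17}{4}\right) = \left(-30\right) \left(- \frac{159}{34}\right) = \frac{2385}{17}$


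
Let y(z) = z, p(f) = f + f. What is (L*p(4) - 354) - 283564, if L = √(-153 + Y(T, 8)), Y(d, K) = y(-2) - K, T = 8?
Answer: -283918 + 8*I*√163 ≈ -2.8392e+5 + 102.14*I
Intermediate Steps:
p(f) = 2*f
Y(d, K) = -2 - K
L = I*√163 (L = √(-153 + (-2 - 1*8)) = √(-153 + (-2 - 8)) = √(-153 - 10) = √(-163) = I*√163 ≈ 12.767*I)
(L*p(4) - 354) - 283564 = ((I*√163)*(2*4) - 354) - 283564 = ((I*√163)*8 - 354) - 283564 = (8*I*√163 - 354) - 283564 = (-354 + 8*I*√163) - 283564 = -283918 + 8*I*√163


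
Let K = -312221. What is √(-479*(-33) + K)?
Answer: I*√296414 ≈ 544.44*I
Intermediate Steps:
√(-479*(-33) + K) = √(-479*(-33) - 312221) = √(15807 - 312221) = √(-296414) = I*√296414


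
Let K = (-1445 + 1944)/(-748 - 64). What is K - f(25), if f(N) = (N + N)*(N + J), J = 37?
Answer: -2517699/812 ≈ -3100.6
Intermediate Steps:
f(N) = 2*N*(37 + N) (f(N) = (N + N)*(N + 37) = (2*N)*(37 + N) = 2*N*(37 + N))
K = -499/812 (K = 499/(-812) = 499*(-1/812) = -499/812 ≈ -0.61453)
K - f(25) = -499/812 - 2*25*(37 + 25) = -499/812 - 2*25*62 = -499/812 - 1*3100 = -499/812 - 3100 = -2517699/812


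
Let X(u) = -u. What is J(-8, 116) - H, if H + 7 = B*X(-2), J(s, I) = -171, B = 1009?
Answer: -2182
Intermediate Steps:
H = 2011 (H = -7 + 1009*(-1*(-2)) = -7 + 1009*2 = -7 + 2018 = 2011)
J(-8, 116) - H = -171 - 1*2011 = -171 - 2011 = -2182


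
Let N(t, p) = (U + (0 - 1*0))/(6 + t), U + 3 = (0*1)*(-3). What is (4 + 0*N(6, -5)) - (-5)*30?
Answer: 154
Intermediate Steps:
U = -3 (U = -3 + (0*1)*(-3) = -3 + 0*(-3) = -3 + 0 = -3)
N(t, p) = -3/(6 + t) (N(t, p) = (-3 + (0 - 1*0))/(6 + t) = (-3 + (0 + 0))/(6 + t) = (-3 + 0)/(6 + t) = -3/(6 + t))
(4 + 0*N(6, -5)) - (-5)*30 = (4 + 0*(-3/(6 + 6))) - (-5)*30 = (4 + 0*(-3/12)) - 1*(-150) = (4 + 0*(-3*1/12)) + 150 = (4 + 0*(-¼)) + 150 = (4 + 0) + 150 = 4 + 150 = 154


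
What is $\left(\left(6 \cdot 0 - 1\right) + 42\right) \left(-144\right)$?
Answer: $-5904$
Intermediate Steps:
$\left(\left(6 \cdot 0 - 1\right) + 42\right) \left(-144\right) = \left(\left(0 - 1\right) + 42\right) \left(-144\right) = \left(-1 + 42\right) \left(-144\right) = 41 \left(-144\right) = -5904$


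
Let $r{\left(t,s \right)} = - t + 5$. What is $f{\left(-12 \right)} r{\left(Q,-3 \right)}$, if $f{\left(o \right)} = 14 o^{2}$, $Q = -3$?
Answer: $16128$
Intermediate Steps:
$r{\left(t,s \right)} = 5 - t$
$f{\left(-12 \right)} r{\left(Q,-3 \right)} = 14 \left(-12\right)^{2} \left(5 - -3\right) = 14 \cdot 144 \left(5 + 3\right) = 2016 \cdot 8 = 16128$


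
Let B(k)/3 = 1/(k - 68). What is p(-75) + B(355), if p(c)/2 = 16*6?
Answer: 55107/287 ≈ 192.01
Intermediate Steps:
B(k) = 3/(-68 + k) (B(k) = 3/(k - 68) = 3/(-68 + k))
p(c) = 192 (p(c) = 2*(16*6) = 2*96 = 192)
p(-75) + B(355) = 192 + 3/(-68 + 355) = 192 + 3/287 = 55107/287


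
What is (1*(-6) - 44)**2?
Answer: 2500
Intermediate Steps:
(1*(-6) - 44)**2 = (-6 - 44)**2 = (-50)**2 = 2500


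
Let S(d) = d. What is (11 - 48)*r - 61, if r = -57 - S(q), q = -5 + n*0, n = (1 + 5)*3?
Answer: 1863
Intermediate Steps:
n = 18 (n = 6*3 = 18)
q = -5 (q = -5 + 18*0 = -5 + 0 = -5)
r = -52 (r = -57 - 1*(-5) = -57 + 5 = -52)
(11 - 48)*r - 61 = (11 - 48)*(-52) - 61 = -37*(-52) - 61 = 1924 - 61 = 1863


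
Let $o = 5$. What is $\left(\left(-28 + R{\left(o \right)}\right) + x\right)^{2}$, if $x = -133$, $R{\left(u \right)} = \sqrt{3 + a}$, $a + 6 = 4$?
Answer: $25600$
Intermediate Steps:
$a = -2$ ($a = -6 + 4 = -2$)
$R{\left(u \right)} = 1$ ($R{\left(u \right)} = \sqrt{3 - 2} = \sqrt{1} = 1$)
$\left(\left(-28 + R{\left(o \right)}\right) + x\right)^{2} = \left(\left(-28 + 1\right) - 133\right)^{2} = \left(-27 - 133\right)^{2} = \left(-160\right)^{2} = 25600$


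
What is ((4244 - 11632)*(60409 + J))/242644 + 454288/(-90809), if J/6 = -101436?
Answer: 91920035553793/5508564749 ≈ 16687.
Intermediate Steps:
J = -608616 (J = 6*(-101436) = -608616)
((4244 - 11632)*(60409 + J))/242644 + 454288/(-90809) = ((4244 - 11632)*(60409 - 608616))/242644 + 454288/(-90809) = -7388*(-548207)*(1/242644) + 454288*(-1/90809) = 4050153316*(1/242644) - 454288/90809 = 1012538329/60661 - 454288/90809 = 91920035553793/5508564749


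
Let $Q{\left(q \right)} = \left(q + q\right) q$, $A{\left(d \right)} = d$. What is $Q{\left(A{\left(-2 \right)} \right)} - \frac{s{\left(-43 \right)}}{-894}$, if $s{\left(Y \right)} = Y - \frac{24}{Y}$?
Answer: $\frac{305711}{38442} \approx 7.9525$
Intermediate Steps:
$Q{\left(q \right)} = 2 q^{2}$ ($Q{\left(q \right)} = 2 q q = 2 q^{2}$)
$s{\left(Y \right)} = Y - \frac{24}{Y}$
$Q{\left(A{\left(-2 \right)} \right)} - \frac{s{\left(-43 \right)}}{-894} = 2 \left(-2\right)^{2} - \frac{-43 - \frac{24}{-43}}{-894} = 2 \cdot 4 - \left(-43 - - \frac{24}{43}\right) \left(- \frac{1}{894}\right) = 8 - \left(-43 + \frac{24}{43}\right) \left(- \frac{1}{894}\right) = 8 - \left(- \frac{1825}{43}\right) \left(- \frac{1}{894}\right) = 8 - \frac{1825}{38442} = \frac{305711}{38442}$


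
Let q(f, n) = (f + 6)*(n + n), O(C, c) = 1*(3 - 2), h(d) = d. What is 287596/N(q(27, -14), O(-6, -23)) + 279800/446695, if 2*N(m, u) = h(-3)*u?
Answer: -51386910208/268017 ≈ -1.9173e+5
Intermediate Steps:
O(C, c) = 1 (O(C, c) = 1*1 = 1)
q(f, n) = 2*n*(6 + f) (q(f, n) = (6 + f)*(2*n) = 2*n*(6 + f))
N(m, u) = -3*u/2 (N(m, u) = (-3*u)/2 = -3*u/2)
287596/N(q(27, -14), O(-6, -23)) + 279800/446695 = 287596/((-3/2*1)) + 279800/446695 = 287596/(-3/2) + 279800*(1/446695) = 287596*(-⅔) + 55960/89339 = -575192/3 + 55960/89339 = -51386910208/268017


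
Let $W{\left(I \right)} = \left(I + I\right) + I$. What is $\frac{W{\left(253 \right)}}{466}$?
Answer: $\frac{759}{466} \approx 1.6288$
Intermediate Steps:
$W{\left(I \right)} = 3 I$ ($W{\left(I \right)} = 2 I + I = 3 I$)
$\frac{W{\left(253 \right)}}{466} = \frac{3 \cdot 253}{466} = 759 \cdot \frac{1}{466} = \frac{759}{466}$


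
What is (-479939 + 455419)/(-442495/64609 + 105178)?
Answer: -1584212680/6795002907 ≈ -0.23314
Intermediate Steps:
(-479939 + 455419)/(-442495/64609 + 105178) = -24520/(-442495*1/64609 + 105178) = -24520/(-442495/64609 + 105178) = -24520/6795002907/64609 = -24520*64609/6795002907 = -1584212680/6795002907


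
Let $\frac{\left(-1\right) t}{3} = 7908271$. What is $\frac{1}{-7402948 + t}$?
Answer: $- \frac{1}{31127761} \approx -3.2126 \cdot 10^{-8}$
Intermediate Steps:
$t = -23724813$ ($t = \left(-3\right) 7908271 = -23724813$)
$\frac{1}{-7402948 + t} = \frac{1}{-7402948 - 23724813} = \frac{1}{-31127761} = - \frac{1}{31127761}$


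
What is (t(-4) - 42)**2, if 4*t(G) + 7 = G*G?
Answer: 25281/16 ≈ 1580.1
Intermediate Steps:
t(G) = -7/4 + G**2/4 (t(G) = -7/4 + (G*G)/4 = -7/4 + G**2/4)
(t(-4) - 42)**2 = ((-7/4 + (1/4)*(-4)**2) - 42)**2 = ((-7/4 + (1/4)*16) - 42)**2 = ((-7/4 + 4) - 42)**2 = (9/4 - 42)**2 = (-159/4)**2 = 25281/16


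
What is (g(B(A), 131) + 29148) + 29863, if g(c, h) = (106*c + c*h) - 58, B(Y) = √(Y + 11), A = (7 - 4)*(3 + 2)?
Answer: 58953 + 237*√26 ≈ 60162.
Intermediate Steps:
A = 15 (A = 3*5 = 15)
B(Y) = √(11 + Y)
g(c, h) = -58 + 106*c + c*h
(g(B(A), 131) + 29148) + 29863 = ((-58 + 106*√(11 + 15) + √(11 + 15)*131) + 29148) + 29863 = ((-58 + 106*√26 + √26*131) + 29148) + 29863 = ((-58 + 106*√26 + 131*√26) + 29148) + 29863 = ((-58 + 237*√26) + 29148) + 29863 = (29090 + 237*√26) + 29863 = 58953 + 237*√26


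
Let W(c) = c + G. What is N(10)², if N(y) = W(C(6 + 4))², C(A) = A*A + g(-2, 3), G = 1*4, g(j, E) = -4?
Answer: 100000000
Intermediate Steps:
G = 4
C(A) = -4 + A² (C(A) = A*A - 4 = A² - 4 = -4 + A²)
W(c) = 4 + c (W(c) = c + 4 = 4 + c)
N(y) = 10000 (N(y) = (4 + (-4 + (6 + 4)²))² = (4 + (-4 + 10²))² = (4 + (-4 + 100))² = (4 + 96)² = 100² = 10000)
N(10)² = 10000² = 100000000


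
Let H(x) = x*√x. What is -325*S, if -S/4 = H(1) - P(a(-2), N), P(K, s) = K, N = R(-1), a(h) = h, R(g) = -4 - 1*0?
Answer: 3900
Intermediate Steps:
R(g) = -4 (R(g) = -4 + 0 = -4)
N = -4
H(x) = x^(3/2)
S = -12 (S = -4*(1^(3/2) - 1*(-2)) = -4*(1 + 2) = -4*3 = -12)
-325*S = -325*(-12) = 3900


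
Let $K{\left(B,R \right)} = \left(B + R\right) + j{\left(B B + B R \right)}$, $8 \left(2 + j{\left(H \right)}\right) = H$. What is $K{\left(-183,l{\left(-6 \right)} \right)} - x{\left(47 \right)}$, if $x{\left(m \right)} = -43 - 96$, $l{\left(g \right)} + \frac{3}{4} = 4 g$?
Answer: $\frac{149809}{32} \approx 4681.5$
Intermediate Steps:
$l{\left(g \right)} = - \frac{3}{4} + 4 g$
$j{\left(H \right)} = -2 + \frac{H}{8}$
$x{\left(m \right)} = -139$
$K{\left(B,R \right)} = -2 + B + R + \frac{B^{2}}{8} + \frac{B R}{8}$ ($K{\left(B,R \right)} = \left(B + R\right) + \left(-2 + \frac{B B + B R}{8}\right) = \left(B + R\right) + \left(-2 + \frac{B^{2} + B R}{8}\right) = \left(B + R\right) - \left(2 - \frac{B^{2}}{8} - \frac{B R}{8}\right) = \left(B + R\right) + \left(-2 + \frac{B^{2}}{8} + \frac{B R}{8}\right) = -2 + B + R + \frac{B^{2}}{8} + \frac{B R}{8}$)
$K{\left(-183,l{\left(-6 \right)} \right)} - x{\left(47 \right)} = \left(-2 - 183 + \left(- \frac{3}{4} + 4 \left(-6\right)\right) + \frac{1}{8} \left(-183\right) \left(-183 + \left(- \frac{3}{4} + 4 \left(-6\right)\right)\right)\right) - -139 = \left(-2 - 183 - \frac{99}{4} + \frac{1}{8} \left(-183\right) \left(-183 - \frac{99}{4}\right)\right) + 139 = \left(-2 - 183 - \frac{99}{4} + \frac{1}{8} \left(-183\right) \left(- \frac{831}{4}\right)\right) + 139 = \left(-2 - 183 - \frac{99}{4} + \frac{152073}{32}\right) + 139 = \frac{145361}{32} + 139 = \frac{149809}{32}$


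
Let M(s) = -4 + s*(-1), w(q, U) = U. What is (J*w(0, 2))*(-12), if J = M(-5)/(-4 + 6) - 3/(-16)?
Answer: -33/2 ≈ -16.500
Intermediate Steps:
M(s) = -4 - s
J = 11/16 (J = (-4 - 1*(-5))/(-4 + 6) - 3/(-16) = (-4 + 5)/2 - 3*(-1/16) = 1*(½) + 3/16 = ½ + 3/16 = 11/16 ≈ 0.68750)
(J*w(0, 2))*(-12) = ((11/16)*2)*(-12) = (11/8)*(-12) = -33/2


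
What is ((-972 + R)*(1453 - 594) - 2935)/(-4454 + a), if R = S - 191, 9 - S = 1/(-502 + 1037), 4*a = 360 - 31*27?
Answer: 2127636376/9786755 ≈ 217.40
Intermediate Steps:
a = -477/4 (a = (360 - 31*27)/4 = (360 - 1*837)/4 = (360 - 837)/4 = (1/4)*(-477) = -477/4 ≈ -119.25)
S = 4814/535 (S = 9 - 1/(-502 + 1037) = 9 - 1/535 = 4814/535 ≈ 8.9981)
R = -97371/535 (R = 4814/535 - 191 = -97371/535 ≈ -182.00)
((-972 + R)*(1453 - 594) - 2935)/(-4454 + a) = ((-972 - 97371/535)*(1453 - 594) - 2935)/(-4454 - 477/4) = (-617391/535*859 - 2935)/(-18293/4) = (-530338869/535 - 2935)*(-4/18293) = -531909094/535*(-4/18293) = 2127636376/9786755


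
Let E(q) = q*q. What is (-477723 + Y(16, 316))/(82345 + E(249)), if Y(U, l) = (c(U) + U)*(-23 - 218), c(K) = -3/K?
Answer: -7704541/2309536 ≈ -3.3360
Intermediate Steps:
Y(U, l) = -241*U + 723/U (Y(U, l) = (-3/U + U)*(-23 - 218) = (U - 3/U)*(-241) = -241*U + 723/U)
E(q) = q**2
(-477723 + Y(16, 316))/(82345 + E(249)) = (-477723 + (-241*16 + 723/16))/(82345 + 249**2) = (-477723 + (-3856 + 723*(1/16)))/(82345 + 62001) = (-477723 + (-3856 + 723/16))/144346 = (-477723 - 60973/16)*(1/144346) = -7704541/16*1/144346 = -7704541/2309536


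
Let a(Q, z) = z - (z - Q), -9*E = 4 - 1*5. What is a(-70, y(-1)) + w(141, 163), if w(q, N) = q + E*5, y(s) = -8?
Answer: 644/9 ≈ 71.556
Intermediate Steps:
E = 1/9 (E = -(4 - 1*5)/9 = -(4 - 5)/9 = -1/9*(-1) = 1/9 ≈ 0.11111)
a(Q, z) = Q (a(Q, z) = z + (Q - z) = Q)
w(q, N) = 5/9 + q (w(q, N) = q + (1/9)*5 = q + 5/9 = 5/9 + q)
a(-70, y(-1)) + w(141, 163) = -70 + (5/9 + 141) = -70 + 1274/9 = 644/9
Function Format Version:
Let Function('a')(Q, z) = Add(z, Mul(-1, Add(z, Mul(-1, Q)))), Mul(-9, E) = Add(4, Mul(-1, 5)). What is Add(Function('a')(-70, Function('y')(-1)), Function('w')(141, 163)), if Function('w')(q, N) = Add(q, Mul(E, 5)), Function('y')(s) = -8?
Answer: Rational(644, 9) ≈ 71.556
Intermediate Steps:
E = Rational(1, 9) (E = Mul(Rational(-1, 9), Add(4, Mul(-1, 5))) = Mul(Rational(-1, 9), Add(4, -5)) = Mul(Rational(-1, 9), -1) = Rational(1, 9) ≈ 0.11111)
Function('a')(Q, z) = Q (Function('a')(Q, z) = Add(z, Add(Q, Mul(-1, z))) = Q)
Function('w')(q, N) = Add(Rational(5, 9), q) (Function('w')(q, N) = Add(q, Mul(Rational(1, 9), 5)) = Add(q, Rational(5, 9)) = Add(Rational(5, 9), q))
Add(Function('a')(-70, Function('y')(-1)), Function('w')(141, 163)) = Add(-70, Add(Rational(5, 9), 141)) = Add(-70, Rational(1274, 9)) = Rational(644, 9)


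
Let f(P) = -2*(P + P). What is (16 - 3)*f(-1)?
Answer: 52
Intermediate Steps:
f(P) = -4*P
(16 - 3)*f(-1) = (16 - 3)*(-4*(-1)) = 13*4 = 52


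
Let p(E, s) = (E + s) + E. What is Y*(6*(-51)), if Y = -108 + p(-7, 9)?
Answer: 34578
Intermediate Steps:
p(E, s) = s + 2*E
Y = -113 (Y = -108 + (9 + 2*(-7)) = -108 + (9 - 14) = -108 - 5 = -113)
Y*(6*(-51)) = -678*(-51) = -113*(-306) = 34578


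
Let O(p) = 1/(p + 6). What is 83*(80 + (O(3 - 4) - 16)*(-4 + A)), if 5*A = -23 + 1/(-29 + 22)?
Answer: 3142214/175 ≈ 17956.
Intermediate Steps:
O(p) = 1/(6 + p)
A = -162/35 (A = (-23 + 1/(-29 + 22))/5 = (-23 + 1/(-7))/5 = (-23 - 1/7)/5 = (1/5)*(-162/7) = -162/35 ≈ -4.6286)
83*(80 + (O(3 - 4) - 16)*(-4 + A)) = 83*(80 + (1/(6 + (3 - 4)) - 16)*(-4 - 162/35)) = 83*(80 + (1/(6 - 1) - 16)*(-302/35)) = 83*(80 + (1/5 - 16)*(-302/35)) = 83*(80 - 79/5*(-302/35)) = 83*(80 + 23858/175) = 83*(37858/175) = 3142214/175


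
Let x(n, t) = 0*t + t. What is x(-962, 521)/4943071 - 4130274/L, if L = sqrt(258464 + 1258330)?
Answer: 521/4943071 - 688379*sqrt(1516794)/252799 ≈ -3353.6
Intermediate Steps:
x(n, t) = t (x(n, t) = 0 + t = t)
L = sqrt(1516794) ≈ 1231.6
x(-962, 521)/4943071 - 4130274/L = 521/4943071 - 4130274*sqrt(1516794)/1516794 = 521*(1/4943071) - 688379*sqrt(1516794)/252799 = 521/4943071 - 688379*sqrt(1516794)/252799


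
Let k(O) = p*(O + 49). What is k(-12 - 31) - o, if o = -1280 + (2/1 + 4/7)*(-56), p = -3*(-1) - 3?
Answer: 1424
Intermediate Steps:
p = 0 (p = 3 - 3 = 0)
k(O) = 0 (k(O) = 0*(O + 49) = 0*(49 + O) = 0)
o = -1424 (o = -1280 + (2*1 + 4*(⅐))*(-56) = -1280 + (2 + 4/7)*(-56) = -1280 + (18/7)*(-56) = -1280 - 144 = -1424)
k(-12 - 31) - o = 0 - 1*(-1424) = 0 + 1424 = 1424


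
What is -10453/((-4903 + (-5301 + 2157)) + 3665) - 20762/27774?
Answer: 99671269/60852834 ≈ 1.6379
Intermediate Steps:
-10453/((-4903 + (-5301 + 2157)) + 3665) - 20762/27774 = -10453/((-4903 - 3144) + 3665) - 20762*1/27774 = -10453/(-8047 + 3665) - 10381/13887 = -10453/(-4382) - 10381/13887 = -10453*(-1/4382) - 10381/13887 = 10453/4382 - 10381/13887 = 99671269/60852834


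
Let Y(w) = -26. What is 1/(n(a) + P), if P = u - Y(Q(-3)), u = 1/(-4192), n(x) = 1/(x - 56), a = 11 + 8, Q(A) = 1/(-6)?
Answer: 155104/4028475 ≈ 0.038502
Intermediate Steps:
Q(A) = -1/6
a = 19
n(x) = 1/(-56 + x)
u = -1/4192 ≈ -0.00023855
P = 108991/4192 (P = -1/4192 - 1*(-26) = -1/4192 + 26 = 108991/4192 ≈ 26.000)
1/(n(a) + P) = 1/(1/(-56 + 19) + 108991/4192) = 1/(1/(-37) + 108991/4192) = 1/(-1/37 + 108991/4192) = 1/(4028475/155104) = 155104/4028475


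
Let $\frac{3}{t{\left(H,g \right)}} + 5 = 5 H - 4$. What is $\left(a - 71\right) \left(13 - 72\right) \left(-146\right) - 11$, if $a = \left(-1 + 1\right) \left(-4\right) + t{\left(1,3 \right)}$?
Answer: $- \frac{1236131}{2} \approx -6.1807 \cdot 10^{5}$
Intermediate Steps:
$t{\left(H,g \right)} = \frac{3}{-9 + 5 H}$ ($t{\left(H,g \right)} = \frac{3}{-5 + \left(5 H - 4\right)} = \frac{3}{-5 + \left(-4 + 5 H\right)} = \frac{3}{-9 + 5 H}$)
$a = - \frac{3}{4}$ ($a = \left(-1 + 1\right) \left(-4\right) + \frac{3}{-9 + 5 \cdot 1} = 0 \left(-4\right) + \frac{3}{-9 + 5} = 0 + \frac{3}{-4} = 0 + 3 \left(- \frac{1}{4}\right) = 0 - \frac{3}{4} = - \frac{3}{4} \approx -0.75$)
$\left(a - 71\right) \left(13 - 72\right) \left(-146\right) - 11 = \left(- \frac{3}{4} - 71\right) \left(13 - 72\right) \left(-146\right) - 11 = \left(- \frac{287}{4}\right) \left(-59\right) \left(-146\right) - 11 = \frac{16933}{4} \left(-146\right) - 11 = - \frac{1236109}{2} - 11 = - \frac{1236131}{2}$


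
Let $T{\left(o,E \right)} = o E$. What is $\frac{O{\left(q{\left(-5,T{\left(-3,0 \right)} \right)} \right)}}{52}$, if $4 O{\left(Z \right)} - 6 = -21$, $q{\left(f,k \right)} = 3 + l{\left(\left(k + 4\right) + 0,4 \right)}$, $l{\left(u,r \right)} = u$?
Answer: $- \frac{15}{208} \approx -0.072115$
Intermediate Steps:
$T{\left(o,E \right)} = E o$
$q{\left(f,k \right)} = 7 + k$ ($q{\left(f,k \right)} = 3 + \left(\left(k + 4\right) + 0\right) = 3 + \left(\left(4 + k\right) + 0\right) = 3 + \left(4 + k\right) = 7 + k$)
$O{\left(Z \right)} = - \frac{15}{4}$ ($O{\left(Z \right)} = \frac{3}{2} + \frac{1}{4} \left(-21\right) = \frac{3}{2} - \frac{21}{4} = - \frac{15}{4}$)
$\frac{O{\left(q{\left(-5,T{\left(-3,0 \right)} \right)} \right)}}{52} = - \frac{15}{4 \cdot 52} = \left(- \frac{15}{4}\right) \frac{1}{52} = - \frac{15}{208}$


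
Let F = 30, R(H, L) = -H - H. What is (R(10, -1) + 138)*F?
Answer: 3540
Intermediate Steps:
R(H, L) = -2*H
(R(10, -1) + 138)*F = (-2*10 + 138)*30 = (-20 + 138)*30 = 118*30 = 3540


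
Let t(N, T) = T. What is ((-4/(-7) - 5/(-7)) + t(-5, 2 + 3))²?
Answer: 1936/49 ≈ 39.510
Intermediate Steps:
((-4/(-7) - 5/(-7)) + t(-5, 2 + 3))² = ((-4/(-7) - 5/(-7)) + (2 + 3))² = ((-4*(-⅐) - 5*(-⅐)) + 5)² = ((4/7 + 5/7) + 5)² = (9/7 + 5)² = (44/7)² = 1936/49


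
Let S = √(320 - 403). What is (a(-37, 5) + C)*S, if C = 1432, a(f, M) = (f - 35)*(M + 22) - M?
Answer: -517*I*√83 ≈ -4710.1*I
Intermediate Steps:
a(f, M) = -M + (-35 + f)*(22 + M) (a(f, M) = (-35 + f)*(22 + M) - M = -M + (-35 + f)*(22 + M))
S = I*√83 (S = √(-83) = I*√83 ≈ 9.1104*I)
(a(-37, 5) + C)*S = ((-770 - 36*5 + 22*(-37) + 5*(-37)) + 1432)*(I*√83) = ((-770 - 180 - 814 - 185) + 1432)*(I*√83) = (-1949 + 1432)*(I*√83) = -517*I*√83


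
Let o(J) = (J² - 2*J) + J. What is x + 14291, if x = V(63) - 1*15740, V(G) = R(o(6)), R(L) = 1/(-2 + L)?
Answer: -40571/28 ≈ -1449.0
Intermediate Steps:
o(J) = J² - J
V(G) = 1/28 (V(G) = 1/(-2 + 6*(-1 + 6)) = 1/(-2 + 6*5) = 1/(-2 + 30) = 1/28)
x = -440719/28 (x = 1/28 - 1*15740 = 1/28 - 15740 = -440719/28 ≈ -15740.)
x + 14291 = -440719/28 + 14291 = -40571/28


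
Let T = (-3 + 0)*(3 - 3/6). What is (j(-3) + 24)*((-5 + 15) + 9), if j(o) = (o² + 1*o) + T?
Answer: 855/2 ≈ 427.50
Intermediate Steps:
T = -15/2 (T = -3*(3 - 3*⅙) = -3*(3 - ½) = -3*5/2 = -15/2 ≈ -7.5000)
j(o) = -15/2 + o + o² (j(o) = (o² + 1*o) - 15/2 = (o² + o) - 15/2 = (o + o²) - 15/2 = -15/2 + o + o²)
(j(-3) + 24)*((-5 + 15) + 9) = ((-15/2 - 3 + (-3)²) + 24)*((-5 + 15) + 9) = ((-15/2 - 3 + 9) + 24)*(10 + 9) = (-3/2 + 24)*19 = (45/2)*19 = 855/2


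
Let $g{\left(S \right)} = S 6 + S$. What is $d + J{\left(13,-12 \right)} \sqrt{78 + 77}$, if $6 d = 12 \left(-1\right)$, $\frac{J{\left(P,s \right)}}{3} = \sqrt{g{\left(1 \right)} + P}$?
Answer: $-2 + 30 \sqrt{31} \approx 165.03$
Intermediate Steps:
$g{\left(S \right)} = 7 S$ ($g{\left(S \right)} = 6 S + S = 7 S$)
$J{\left(P,s \right)} = 3 \sqrt{7 + P}$ ($J{\left(P,s \right)} = 3 \sqrt{7 \cdot 1 + P} = 3 \sqrt{7 + P}$)
$d = -2$ ($d = \frac{12 \left(-1\right)}{6} = \frac{1}{6} \left(-12\right) = -2$)
$d + J{\left(13,-12 \right)} \sqrt{78 + 77} = -2 + 3 \sqrt{7 + 13} \sqrt{78 + 77} = -2 + 3 \sqrt{20} \sqrt{155} = -2 + 3 \cdot 2 \sqrt{5} \sqrt{155} = -2 + 6 \sqrt{5} \sqrt{155} = -2 + 30 \sqrt{31}$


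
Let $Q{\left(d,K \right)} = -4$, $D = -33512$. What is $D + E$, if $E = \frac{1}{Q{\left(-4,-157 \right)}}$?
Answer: $- \frac{134049}{4} \approx -33512.0$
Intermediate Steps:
$E = - \frac{1}{4}$ ($E = \frac{1}{-4} = - \frac{1}{4} \approx -0.25$)
$D + E = -33512 - \frac{1}{4} = - \frac{134049}{4}$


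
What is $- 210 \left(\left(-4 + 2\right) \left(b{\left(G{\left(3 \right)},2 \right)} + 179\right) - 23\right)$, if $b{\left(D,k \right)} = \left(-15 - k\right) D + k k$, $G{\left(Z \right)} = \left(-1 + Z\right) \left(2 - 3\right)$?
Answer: $95970$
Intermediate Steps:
$G{\left(Z \right)} = 1 - Z$ ($G{\left(Z \right)} = \left(-1 + Z\right) \left(-1\right) = 1 - Z$)
$b{\left(D,k \right)} = k^{2} + D \left(-15 - k\right)$ ($b{\left(D,k \right)} = D \left(-15 - k\right) + k^{2} = k^{2} + D \left(-15 - k\right)$)
$- 210 \left(\left(-4 + 2\right) \left(b{\left(G{\left(3 \right)},2 \right)} + 179\right) - 23\right) = - 210 \left(\left(-4 + 2\right) \left(\left(2^{2} - 15 \left(1 - 3\right) - \left(1 - 3\right) 2\right) + 179\right) - 23\right) = - 210 \left(- 2 \left(\left(4 - 15 \left(1 - 3\right) - \left(1 - 3\right) 2\right) + 179\right) - 23\right) = - 210 \left(- 2 \left(\left(4 - -30 - \left(-2\right) 2\right) + 179\right) - 23\right) = - 210 \left(- 2 \left(\left(4 + 30 + 4\right) + 179\right) - 23\right) = - 210 \left(- 2 \left(38 + 179\right) - 23\right) = - 210 \left(\left(-2\right) 217 - 23\right) = - 210 \left(-434 - 23\right) = \left(-210\right) \left(-457\right) = 95970$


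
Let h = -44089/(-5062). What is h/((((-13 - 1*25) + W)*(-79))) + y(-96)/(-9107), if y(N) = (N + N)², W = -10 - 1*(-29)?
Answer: -279693439045/69195550634 ≈ -4.0421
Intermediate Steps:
h = 44089/5062 (h = -44089*(-1/5062) = 44089/5062 ≈ 8.7098)
W = 19 (W = -10 + 29 = 19)
y(N) = 4*N² (y(N) = (2*N)² = 4*N²)
h/((((-13 - 1*25) + W)*(-79))) + y(-96)/(-9107) = 44089/(5062*((((-13 - 1*25) + 19)*(-79)))) + (4*(-96)²)/(-9107) = 44089/(5062*((((-13 - 25) + 19)*(-79)))) + (4*9216)*(-1/9107) = 44089/(5062*(((-38 + 19)*(-79)))) + 36864*(-1/9107) = 44089/(5062*((-19*(-79)))) - 36864/9107 = (44089/5062)/1501 - 36864/9107 = (44089/5062)*(1/1501) - 36864/9107 = 44089/7598062 - 36864/9107 = -279693439045/69195550634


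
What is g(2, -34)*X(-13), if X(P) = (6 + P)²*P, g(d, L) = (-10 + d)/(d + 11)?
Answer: 392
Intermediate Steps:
g(d, L) = (-10 + d)/(11 + d)
X(P) = P*(6 + P)²
g(2, -34)*X(-13) = ((-10 + 2)/(11 + 2))*(-13*(6 - 13)²) = (-8/13)*(-13*(-7)²) = ((1/13)*(-8))*(-13*49) = -8/13*(-637) = 392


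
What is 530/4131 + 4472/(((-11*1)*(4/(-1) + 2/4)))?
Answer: 36988474/318087 ≈ 116.28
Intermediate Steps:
530/4131 + 4472/(((-11*1)*(4/(-1) + 2/4))) = 530*(1/4131) + 4472/((-11*(4*(-1) + 2*(¼)))) = 530/4131 + 4472/((-11*(-4 + ½))) = 530/4131 + 4472/((-11*(-7/2))) = 530/4131 + 4472/(77/2) = 530/4131 + 4472*(2/77) = 530/4131 + 8944/77 = 36988474/318087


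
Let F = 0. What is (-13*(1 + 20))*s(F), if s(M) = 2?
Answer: -546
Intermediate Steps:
(-13*(1 + 20))*s(F) = -13*(1 + 20)*2 = -13*21*2 = -273*2 = -546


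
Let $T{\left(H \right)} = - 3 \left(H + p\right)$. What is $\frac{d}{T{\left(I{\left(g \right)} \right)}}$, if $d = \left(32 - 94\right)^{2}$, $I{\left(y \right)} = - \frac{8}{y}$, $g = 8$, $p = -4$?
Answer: $\frac{3844}{15} \approx 256.27$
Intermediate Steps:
$T{\left(H \right)} = 12 - 3 H$ ($T{\left(H \right)} = - 3 \left(H - 4\right) = - 3 \left(-4 + H\right) = 12 - 3 H$)
$d = 3844$ ($d = \left(-62\right)^{2} = 3844$)
$\frac{d}{T{\left(I{\left(g \right)} \right)}} = \frac{3844}{12 - 3 \left(- \frac{8}{8}\right)} = \frac{3844}{12 - 3 \left(\left(-8\right) \frac{1}{8}\right)} = \frac{3844}{12 - -3} = \frac{3844}{12 + 3} = \frac{3844}{15}$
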